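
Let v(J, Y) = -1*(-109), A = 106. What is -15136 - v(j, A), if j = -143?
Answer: -15245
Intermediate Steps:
v(J, Y) = 109
-15136 - v(j, A) = -15136 - 1*109 = -15136 - 109 = -15245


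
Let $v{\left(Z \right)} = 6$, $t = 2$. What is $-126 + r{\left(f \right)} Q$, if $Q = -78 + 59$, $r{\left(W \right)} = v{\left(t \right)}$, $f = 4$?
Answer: $-240$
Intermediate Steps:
$r{\left(W \right)} = 6$
$Q = -19$
$-126 + r{\left(f \right)} Q = -126 + 6 \left(-19\right) = -126 - 114 = -240$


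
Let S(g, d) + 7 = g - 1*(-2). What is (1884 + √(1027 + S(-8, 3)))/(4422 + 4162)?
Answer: 471/2146 + 13*√6/8584 ≈ 0.22319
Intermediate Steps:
S(g, d) = -5 + g (S(g, d) = -7 + (g - 1*(-2)) = -7 + (g + 2) = -7 + (2 + g) = -5 + g)
(1884 + √(1027 + S(-8, 3)))/(4422 + 4162) = (1884 + √(1027 + (-5 - 8)))/(4422 + 4162) = (1884 + √(1027 - 13))/8584 = (1884 + √1014)*(1/8584) = (1884 + 13*√6)*(1/8584) = 471/2146 + 13*√6/8584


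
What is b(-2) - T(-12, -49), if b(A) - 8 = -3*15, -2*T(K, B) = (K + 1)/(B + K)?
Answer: -4503/122 ≈ -36.910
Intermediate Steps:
T(K, B) = -(1 + K)/(2*(B + K)) (T(K, B) = -(K + 1)/(2*(B + K)) = -(1 + K)/(2*(B + K)))
b(A) = -37 (b(A) = 8 - 3*15 = 8 - 45 = -37)
b(-2) - T(-12, -49) = -37 - (-1 - 1*(-12))/(2*(-49 - 12)) = -37 - (-1 + 12)/(2*(-61)) = -37 - (-1)*11/(2*61) = -37 - 1*(-11/122) = -37 + 11/122 = -4503/122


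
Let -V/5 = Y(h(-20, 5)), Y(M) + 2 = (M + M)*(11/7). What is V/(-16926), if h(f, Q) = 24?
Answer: 1285/59241 ≈ 0.021691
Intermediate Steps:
Y(M) = -2 + 22*M/7 (Y(M) = -2 + (M + M)*(11/7) = -2 + (2*M)*(11*(⅐)) = -2 + (2*M)*(11/7) = -2 + 22*M/7)
V = -2570/7 (V = -5*(-2 + (22/7)*24) = -5*(-2 + 528/7) = -5*514/7 = -2570/7 ≈ -367.14)
V/(-16926) = -2570/7/(-16926) = -2570/7*(-1/16926) = 1285/59241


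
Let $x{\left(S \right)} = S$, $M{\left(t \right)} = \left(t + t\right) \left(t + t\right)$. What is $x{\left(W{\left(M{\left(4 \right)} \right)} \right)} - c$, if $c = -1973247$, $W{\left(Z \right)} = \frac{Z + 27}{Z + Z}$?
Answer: $\frac{252575707}{128} \approx 1.9732 \cdot 10^{6}$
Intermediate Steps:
$M{\left(t \right)} = 4 t^{2}$ ($M{\left(t \right)} = 2 t 2 t = 4 t^{2}$)
$W{\left(Z \right)} = \frac{27 + Z}{2 Z}$
$x{\left(W{\left(M{\left(4 \right)} \right)} \right)} - c = \frac{27 + 4 \cdot 4^{2}}{2 \cdot 4 \cdot 4^{2}} - -1973247 = \frac{27 + 4 \cdot 16}{2 \cdot 4 \cdot 16} + 1973247 = \frac{27 + 64}{2 \cdot 64} + 1973247 = \frac{1}{2} \cdot \frac{1}{64} \cdot 91 + 1973247 = \frac{91}{128} + 1973247 = \frac{252575707}{128}$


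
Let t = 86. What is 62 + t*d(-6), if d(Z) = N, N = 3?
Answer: 320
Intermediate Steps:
d(Z) = 3
62 + t*d(-6) = 62 + 86*3 = 62 + 258 = 320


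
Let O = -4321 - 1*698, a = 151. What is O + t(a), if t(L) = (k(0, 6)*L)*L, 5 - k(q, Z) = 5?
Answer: -5019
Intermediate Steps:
k(q, Z) = 0 (k(q, Z) = 5 - 1*5 = 5 - 5 = 0)
t(L) = 0 (t(L) = (0*L)*L = 0*L = 0)
O = -5019 (O = -4321 - 698 = -5019)
O + t(a) = -5019 + 0 = -5019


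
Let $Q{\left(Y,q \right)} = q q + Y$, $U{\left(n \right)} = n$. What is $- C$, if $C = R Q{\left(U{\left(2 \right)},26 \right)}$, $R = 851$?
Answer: $-576978$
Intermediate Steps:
$Q{\left(Y,q \right)} = Y + q^{2}$ ($Q{\left(Y,q \right)} = q^{2} + Y = Y + q^{2}$)
$C = 576978$ ($C = 851 \left(2 + 26^{2}\right) = 851 \left(2 + 676\right) = 851 \cdot 678 = 576978$)
$- C = \left(-1\right) 576978 = -576978$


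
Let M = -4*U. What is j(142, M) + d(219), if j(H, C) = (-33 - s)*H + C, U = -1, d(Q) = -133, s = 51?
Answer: -12057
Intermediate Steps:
M = 4 (M = -4*(-1) = 4)
j(H, C) = C - 84*H (j(H, C) = (-33 - 1*51)*H + C = (-33 - 51)*H + C = -84*H + C = C - 84*H)
j(142, M) + d(219) = (4 - 84*142) - 133 = (4 - 11928) - 133 = -11924 - 133 = -12057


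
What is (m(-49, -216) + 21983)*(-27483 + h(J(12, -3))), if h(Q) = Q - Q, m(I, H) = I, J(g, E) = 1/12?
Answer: -602812122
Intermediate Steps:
J(g, E) = 1/12
h(Q) = 0
(m(-49, -216) + 21983)*(-27483 + h(J(12, -3))) = (-49 + 21983)*(-27483 + 0) = 21934*(-27483) = -602812122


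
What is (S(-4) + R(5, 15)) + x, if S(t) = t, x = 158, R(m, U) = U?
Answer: 169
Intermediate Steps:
(S(-4) + R(5, 15)) + x = (-4 + 15) + 158 = 11 + 158 = 169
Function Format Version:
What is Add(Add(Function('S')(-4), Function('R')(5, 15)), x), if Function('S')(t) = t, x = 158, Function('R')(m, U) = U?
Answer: 169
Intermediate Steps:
Add(Add(Function('S')(-4), Function('R')(5, 15)), x) = Add(Add(-4, 15), 158) = Add(11, 158) = 169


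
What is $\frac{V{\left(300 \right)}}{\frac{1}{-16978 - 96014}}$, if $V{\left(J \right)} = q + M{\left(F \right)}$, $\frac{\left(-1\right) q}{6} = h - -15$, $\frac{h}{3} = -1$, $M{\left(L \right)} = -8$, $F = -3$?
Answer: $9039360$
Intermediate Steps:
$h = -3$ ($h = 3 \left(-1\right) = -3$)
$q = -72$ ($q = - 6 \left(-3 - -15\right) = - 6 \left(-3 + 15\right) = \left(-6\right) 12 = -72$)
$V{\left(J \right)} = -80$ ($V{\left(J \right)} = -72 - 8 = -80$)
$\frac{V{\left(300 \right)}}{\frac{1}{-16978 - 96014}} = - \frac{80}{\frac{1}{-16978 - 96014}} = - \frac{80}{\frac{1}{-112992}} = - \frac{80}{- \frac{1}{112992}} = \left(-80\right) \left(-112992\right) = 9039360$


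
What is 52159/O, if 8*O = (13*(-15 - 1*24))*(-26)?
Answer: 208636/6591 ≈ 31.655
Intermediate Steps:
O = 6591/4 (O = ((13*(-15 - 1*24))*(-26))/8 = ((13*(-15 - 24))*(-26))/8 = ((13*(-39))*(-26))/8 = (-507*(-26))/8 = (⅛)*13182 = 6591/4 ≈ 1647.8)
52159/O = 52159/(6591/4) = 52159*(4/6591) = 208636/6591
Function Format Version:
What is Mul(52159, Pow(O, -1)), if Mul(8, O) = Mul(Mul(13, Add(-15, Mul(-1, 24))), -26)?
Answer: Rational(208636, 6591) ≈ 31.655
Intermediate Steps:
O = Rational(6591, 4) (O = Mul(Rational(1, 8), Mul(Mul(13, Add(-15, Mul(-1, 24))), -26)) = Mul(Rational(1, 8), Mul(Mul(13, Add(-15, -24)), -26)) = Mul(Rational(1, 8), Mul(Mul(13, -39), -26)) = Mul(Rational(1, 8), Mul(-507, -26)) = Mul(Rational(1, 8), 13182) = Rational(6591, 4) ≈ 1647.8)
Mul(52159, Pow(O, -1)) = Mul(52159, Pow(Rational(6591, 4), -1)) = Mul(52159, Rational(4, 6591)) = Rational(208636, 6591)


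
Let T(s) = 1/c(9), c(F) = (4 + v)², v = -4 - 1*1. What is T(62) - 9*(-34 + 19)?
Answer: 136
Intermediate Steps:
v = -5 (v = -4 - 1 = -5)
c(F) = 1 (c(F) = (4 - 5)² = (-1)² = 1)
T(s) = 1 (T(s) = 1/1 = 1)
T(62) - 9*(-34 + 19) = 1 - 9*(-34 + 19) = 1 - 9*(-15) = 1 - 1*(-135) = 1 + 135 = 136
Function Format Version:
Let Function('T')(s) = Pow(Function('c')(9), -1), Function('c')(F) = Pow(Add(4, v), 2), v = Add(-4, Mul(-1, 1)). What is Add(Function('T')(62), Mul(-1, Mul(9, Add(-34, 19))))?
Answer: 136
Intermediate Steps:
v = -5 (v = Add(-4, -1) = -5)
Function('c')(F) = 1 (Function('c')(F) = Pow(Add(4, -5), 2) = Pow(-1, 2) = 1)
Function('T')(s) = 1 (Function('T')(s) = Pow(1, -1) = 1)
Add(Function('T')(62), Mul(-1, Mul(9, Add(-34, 19)))) = Add(1, Mul(-1, Mul(9, Add(-34, 19)))) = Add(1, Mul(-1, Mul(9, -15))) = Add(1, Mul(-1, -135)) = Add(1, 135) = 136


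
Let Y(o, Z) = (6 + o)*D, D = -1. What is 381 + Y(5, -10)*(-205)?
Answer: 2636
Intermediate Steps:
Y(o, Z) = -6 - o (Y(o, Z) = (6 + o)*(-1) = -6 - o)
381 + Y(5, -10)*(-205) = 381 + (-6 - 1*5)*(-205) = 381 + (-6 - 5)*(-205) = 381 - 11*(-205) = 381 + 2255 = 2636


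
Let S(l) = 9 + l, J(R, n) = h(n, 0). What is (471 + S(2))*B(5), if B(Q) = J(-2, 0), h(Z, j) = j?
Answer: 0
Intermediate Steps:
J(R, n) = 0
B(Q) = 0
(471 + S(2))*B(5) = (471 + (9 + 2))*0 = (471 + 11)*0 = 482*0 = 0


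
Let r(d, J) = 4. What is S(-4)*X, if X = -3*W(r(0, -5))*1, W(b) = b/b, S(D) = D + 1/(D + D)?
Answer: 99/8 ≈ 12.375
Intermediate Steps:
S(D) = D + 1/(2*D)
W(b) = 1
X = -3 (X = -3*1*1 = -3*1 = -3)
S(-4)*X = (-4 + (½)/(-4))*(-3) = (-4 + (½)*(-¼))*(-3) = (-4 - ⅛)*(-3) = -33/8*(-3) = 99/8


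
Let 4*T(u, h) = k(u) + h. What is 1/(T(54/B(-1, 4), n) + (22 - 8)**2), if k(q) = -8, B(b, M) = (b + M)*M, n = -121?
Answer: 4/655 ≈ 0.0061069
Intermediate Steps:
B(b, M) = M*(M + b) (B(b, M) = (M + b)*M = M*(M + b))
T(u, h) = -2 + h/4 (T(u, h) = (-8 + h)/4 = -2 + h/4)
1/(T(54/B(-1, 4), n) + (22 - 8)**2) = 1/((-2 + (1/4)*(-121)) + (22 - 8)**2) = 1/((-2 - 121/4) + 14**2) = 1/(-129/4 + 196) = 1/(655/4) = 4/655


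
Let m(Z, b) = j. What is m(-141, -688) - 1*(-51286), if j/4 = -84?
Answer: 50950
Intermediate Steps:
j = -336 (j = 4*(-84) = -336)
m(Z, b) = -336
m(-141, -688) - 1*(-51286) = -336 - 1*(-51286) = -336 + 51286 = 50950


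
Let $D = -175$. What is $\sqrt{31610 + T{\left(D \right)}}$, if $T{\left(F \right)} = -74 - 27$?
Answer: $9 \sqrt{389} \approx 177.51$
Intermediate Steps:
$T{\left(F \right)} = -101$
$\sqrt{31610 + T{\left(D \right)}} = \sqrt{31610 - 101} = \sqrt{31509} = 9 \sqrt{389}$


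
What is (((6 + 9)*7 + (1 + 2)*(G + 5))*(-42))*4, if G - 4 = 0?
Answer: -22176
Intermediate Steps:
G = 4 (G = 4 + 0 = 4)
(((6 + 9)*7 + (1 + 2)*(G + 5))*(-42))*4 = (((6 + 9)*7 + (1 + 2)*(4 + 5))*(-42))*4 = ((15*7 + 3*9)*(-42))*4 = ((105 + 27)*(-42))*4 = (132*(-42))*4 = -5544*4 = -22176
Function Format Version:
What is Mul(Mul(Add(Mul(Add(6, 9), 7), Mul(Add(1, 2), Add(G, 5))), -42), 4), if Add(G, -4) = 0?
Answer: -22176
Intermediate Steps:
G = 4 (G = Add(4, 0) = 4)
Mul(Mul(Add(Mul(Add(6, 9), 7), Mul(Add(1, 2), Add(G, 5))), -42), 4) = Mul(Mul(Add(Mul(Add(6, 9), 7), Mul(Add(1, 2), Add(4, 5))), -42), 4) = Mul(Mul(Add(Mul(15, 7), Mul(3, 9)), -42), 4) = Mul(Mul(Add(105, 27), -42), 4) = Mul(Mul(132, -42), 4) = Mul(-5544, 4) = -22176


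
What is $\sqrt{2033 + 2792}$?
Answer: $5 \sqrt{193} \approx 69.462$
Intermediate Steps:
$\sqrt{2033 + 2792} = \sqrt{4825} = 5 \sqrt{193}$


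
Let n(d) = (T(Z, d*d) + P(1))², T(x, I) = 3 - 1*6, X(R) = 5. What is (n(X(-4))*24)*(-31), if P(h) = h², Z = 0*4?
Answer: -2976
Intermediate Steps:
Z = 0
T(x, I) = -3 (T(x, I) = 3 - 6 = -3)
n(d) = 4 (n(d) = (-3 + 1²)² = (-3 + 1)² = (-2)² = 4)
(n(X(-4))*24)*(-31) = (4*24)*(-31) = 96*(-31) = -2976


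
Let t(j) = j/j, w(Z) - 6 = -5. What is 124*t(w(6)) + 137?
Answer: 261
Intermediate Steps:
w(Z) = 1 (w(Z) = 6 - 5 = 1)
t(j) = 1
124*t(w(6)) + 137 = 124*1 + 137 = 124 + 137 = 261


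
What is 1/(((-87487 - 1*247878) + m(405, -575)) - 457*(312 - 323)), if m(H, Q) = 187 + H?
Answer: -1/329746 ≈ -3.0326e-6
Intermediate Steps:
1/(((-87487 - 1*247878) + m(405, -575)) - 457*(312 - 323)) = 1/(((-87487 - 1*247878) + (187 + 405)) - 457*(312 - 323)) = 1/(((-87487 - 247878) + 592) - 457*(-11)) = 1/((-335365 + 592) + 5027) = 1/(-334773 + 5027) = 1/(-329746) = -1/329746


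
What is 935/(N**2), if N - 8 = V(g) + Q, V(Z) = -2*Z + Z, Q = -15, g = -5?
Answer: 935/4 ≈ 233.75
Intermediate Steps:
V(Z) = -Z
N = -2 (N = 8 + (-1*(-5) - 15) = 8 + (5 - 15) = 8 - 10 = -2)
935/(N**2) = 935/((-2)**2) = 935/4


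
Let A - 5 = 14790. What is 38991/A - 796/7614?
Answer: 142550327/56324565 ≈ 2.5309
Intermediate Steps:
A = 14795 (A = 5 + 14790 = 14795)
38991/A - 796/7614 = 38991/14795 - 796/7614 = 38991*(1/14795) - 796*1/7614 = 38991/14795 - 398/3807 = 142550327/56324565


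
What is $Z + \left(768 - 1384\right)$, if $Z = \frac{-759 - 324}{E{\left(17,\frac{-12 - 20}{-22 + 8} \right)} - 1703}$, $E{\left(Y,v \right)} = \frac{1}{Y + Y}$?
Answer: $- \frac{35630194}{57901} \approx -615.36$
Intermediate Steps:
$E{\left(Y,v \right)} = \frac{1}{2 Y}$
$Z = \frac{36822}{57901}$ ($Z = \frac{-759 - 324}{\frac{1}{2 \cdot 17} - 1703} = - \frac{1083}{\frac{1}{2} \cdot \frac{1}{17} - 1703} = - \frac{1083}{\frac{1}{34} - 1703} = - \frac{1083}{- \frac{57901}{34}} = \left(-1083\right) \left(- \frac{34}{57901}\right) = \frac{36822}{57901} \approx 0.63595$)
$Z + \left(768 - 1384\right) = \frac{36822}{57901} + \left(768 - 1384\right) = \frac{36822}{57901} - 616 = - \frac{35630194}{57901}$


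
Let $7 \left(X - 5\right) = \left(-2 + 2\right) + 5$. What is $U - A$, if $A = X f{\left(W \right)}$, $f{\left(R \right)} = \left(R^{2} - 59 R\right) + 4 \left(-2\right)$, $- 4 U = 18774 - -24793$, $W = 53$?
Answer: $- \frac{252809}{28} \approx -9028.9$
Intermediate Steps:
$U = - \frac{43567}{4}$ ($U = - \frac{18774 - -24793}{4} = - \frac{18774 + 24793}{4} = \left(- \frac{1}{4}\right) 43567 = - \frac{43567}{4} \approx -10892.0$)
$f{\left(R \right)} = -8 + R^{2} - 59 R$ ($f{\left(R \right)} = \left(R^{2} - 59 R\right) - 8 = -8 + R^{2} - 59 R$)
$X = \frac{40}{7}$ ($X = 5 + \frac{\left(-2 + 2\right) + 5}{7} = 5 + \frac{0 + 5}{7} = 5 + \frac{1}{7} \cdot 5 = 5 + \frac{5}{7} = \frac{40}{7} \approx 5.7143$)
$A = - \frac{13040}{7}$ ($A = \frac{40 \left(-8 + 53^{2} - 3127\right)}{7} = \frac{40 \left(-8 + 2809 - 3127\right)}{7} = \frac{40}{7} \left(-326\right) = - \frac{13040}{7} \approx -1862.9$)
$U - A = - \frac{43567}{4} - - \frac{13040}{7} = - \frac{43567}{4} + \frac{13040}{7} = - \frac{252809}{28}$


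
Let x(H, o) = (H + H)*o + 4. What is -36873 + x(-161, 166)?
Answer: -90321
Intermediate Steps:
x(H, o) = 4 + 2*H*o (x(H, o) = (2*H)*o + 4 = 2*H*o + 4 = 4 + 2*H*o)
-36873 + x(-161, 166) = -36873 + (4 + 2*(-161)*166) = -36873 + (4 - 53452) = -36873 - 53448 = -90321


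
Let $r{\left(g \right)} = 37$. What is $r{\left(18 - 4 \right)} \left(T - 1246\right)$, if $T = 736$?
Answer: $-18870$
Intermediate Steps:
$r{\left(18 - 4 \right)} \left(T - 1246\right) = 37 \left(736 - 1246\right) = 37 \left(-510\right) = -18870$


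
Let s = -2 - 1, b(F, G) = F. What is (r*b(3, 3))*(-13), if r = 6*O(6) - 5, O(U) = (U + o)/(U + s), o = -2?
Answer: -117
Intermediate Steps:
s = -3
O(U) = (-2 + U)/(-3 + U) (O(U) = (U - 2)/(U - 3) = (-2 + U)/(-3 + U))
r = 3 (r = 6*((-2 + 6)/(-3 + 6)) - 5 = 6*(4/3) - 5 = 8 - 5 = 3)
(r*b(3, 3))*(-13) = (3*3)*(-13) = 9*(-13) = -117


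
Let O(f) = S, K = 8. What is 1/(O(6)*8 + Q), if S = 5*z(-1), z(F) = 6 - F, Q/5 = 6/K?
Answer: 4/1135 ≈ 0.0035242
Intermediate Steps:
Q = 15/4 (Q = 5*(6/8) = 5*(6*(⅛)) = 5*(¾) = 15/4 ≈ 3.7500)
S = 35 (S = 5*(6 - 1*(-1)) = 5*(6 + 1) = 5*7 = 35)
O(f) = 35
1/(O(6)*8 + Q) = 1/(35*8 + 15/4) = 1/(280 + 15/4) = 1/(1135/4) = 4/1135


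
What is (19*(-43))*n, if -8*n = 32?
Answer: 3268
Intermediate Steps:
n = -4 (n = -⅛*32 = -4)
(19*(-43))*n = (19*(-43))*(-4) = -817*(-4) = 3268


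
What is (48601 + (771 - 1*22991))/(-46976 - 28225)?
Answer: -26381/75201 ≈ -0.35081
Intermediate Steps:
(48601 + (771 - 1*22991))/(-46976 - 28225) = (48601 + (771 - 22991))/(-75201) = (48601 - 22220)*(-1/75201) = 26381*(-1/75201) = -26381/75201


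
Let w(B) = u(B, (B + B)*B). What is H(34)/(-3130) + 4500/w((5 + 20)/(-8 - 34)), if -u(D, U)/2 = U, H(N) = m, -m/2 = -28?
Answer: -4969216/1565 ≈ -3175.2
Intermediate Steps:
m = 56 (m = -2*(-28) = 56)
H(N) = 56
u(D, U) = -2*U
w(B) = -4*B² (w(B) = -2*(B + B)*B = -2*2*B*B = -4*B²)
H(34)/(-3130) + 4500/w((5 + 20)/(-8 - 34)) = 56/(-3130) + 4500/((-4*(5 + 20)²/(-8 - 34)²)) = 56*(-1/3130) + 4500/((-4*(25/(-42))²)) = -28/1565 + 4500/((-4*(25*(-1/42))²)) = -28/1565 + 4500/((-4*(-25/42)²)) = -28/1565 + 4500/((-4*625/1764)) = -28/1565 + 4500/(-625/441) = -28/1565 + 4500*(-441/625) = -28/1565 - 15876/5 = -4969216/1565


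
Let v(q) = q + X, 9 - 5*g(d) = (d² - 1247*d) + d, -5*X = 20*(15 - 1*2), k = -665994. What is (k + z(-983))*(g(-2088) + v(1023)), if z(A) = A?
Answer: 4639844175856/5 ≈ 9.2797e+11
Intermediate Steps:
X = -52 (X = -4*(15 - 1*2) = -4*(15 - 2) = -4*13 = -⅕*260 = -52)
g(d) = 9/5 - d²/5 + 1246*d/5 (g(d) = 9/5 - ((d² - 1247*d) + d)/5 = 9/5 - (d² - 1246*d)/5 = 9/5 + (-d²/5 + 1246*d/5) = 9/5 - d²/5 + 1246*d/5)
v(q) = -52 + q (v(q) = q - 52 = -52 + q)
(k + z(-983))*(g(-2088) + v(1023)) = (-665994 - 983)*((9/5 - ⅕*(-2088)² + (1246/5)*(-2088)) + (-52 + 1023)) = -666977*((9/5 - ⅕*4359744 - 2601648/5) + 971) = -666977*((9/5 - 4359744/5 - 2601648/5) + 971) = -666977*(-6961383/5 + 971) = -666977*(-6956528/5) = 4639844175856/5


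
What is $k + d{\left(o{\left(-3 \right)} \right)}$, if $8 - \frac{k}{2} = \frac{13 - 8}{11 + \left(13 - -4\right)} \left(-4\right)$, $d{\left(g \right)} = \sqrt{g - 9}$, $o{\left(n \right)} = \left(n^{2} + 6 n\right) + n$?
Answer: $\frac{122}{7} + i \sqrt{21} \approx 17.429 + 4.5826 i$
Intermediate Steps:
$o{\left(n \right)} = n^{2} + 7 n$
$d{\left(g \right)} = \sqrt{-9 + g}$
$k = \frac{122}{7}$ ($k = 16 - 2 \frac{13 - 8}{11 + \left(13 - -4\right)} \left(-4\right) = 16 - 2 \frac{5}{11 + \left(13 + 4\right)} \left(-4\right) = 16 - 2 \frac{5}{11 + 17} \left(-4\right) = 16 - 2 \cdot \frac{5}{28} \left(-4\right) = 16 - - \frac{10}{7} = 16 + \frac{10}{7} = \frac{122}{7} \approx 17.429$)
$k + d{\left(o{\left(-3 \right)} \right)} = \frac{122}{7} + \sqrt{-9 - 3 \left(7 - 3\right)} = \frac{122}{7} + \sqrt{-9 - 12} = \frac{122}{7} + \sqrt{-21} = \frac{122}{7} + i \sqrt{21}$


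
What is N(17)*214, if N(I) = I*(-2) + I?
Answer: -3638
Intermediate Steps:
N(I) = -I (N(I) = -2*I + I = -I)
N(17)*214 = -1*17*214 = -17*214 = -3638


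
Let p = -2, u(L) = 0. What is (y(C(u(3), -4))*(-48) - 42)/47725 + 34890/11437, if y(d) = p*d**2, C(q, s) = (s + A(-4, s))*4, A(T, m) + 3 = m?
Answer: 3790279968/545830825 ≈ 6.9441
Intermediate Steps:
A(T, m) = -3 + m
C(q, s) = -12 + 8*s (C(q, s) = (s + (-3 + s))*4 = (-3 + 2*s)*4 = -12 + 8*s)
y(d) = -2*d**2
(y(C(u(3), -4))*(-48) - 42)/47725 + 34890/11437 = (-2*(-12 + 8*(-4))**2*(-48) - 42)/47725 + 34890/11437 = (-2*(-12 - 32)**2*(-48) - 42)*(1/47725) + 34890*(1/11437) = (-2*(-44)**2*(-48) - 42)*(1/47725) + 34890/11437 = (-2*1936*(-48) - 42)*(1/47725) + 34890/11437 = (-3872*(-48) - 42)*(1/47725) + 34890/11437 = (185856 - 42)*(1/47725) + 34890/11437 = 185814*(1/47725) + 34890/11437 = 185814/47725 + 34890/11437 = 3790279968/545830825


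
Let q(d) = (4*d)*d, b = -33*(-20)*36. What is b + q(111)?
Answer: 73044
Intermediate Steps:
b = 23760 (b = 660*36 = 23760)
q(d) = 4*d²
b + q(111) = 23760 + 4*111² = 23760 + 4*12321 = 23760 + 49284 = 73044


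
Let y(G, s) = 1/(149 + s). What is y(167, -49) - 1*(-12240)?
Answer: 1224001/100 ≈ 12240.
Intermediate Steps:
y(167, -49) - 1*(-12240) = 1/(149 - 49) - 1*(-12240) = 1/100 + 12240 = 1224001/100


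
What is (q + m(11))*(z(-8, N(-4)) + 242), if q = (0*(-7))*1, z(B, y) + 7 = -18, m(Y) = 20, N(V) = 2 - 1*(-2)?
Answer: 4340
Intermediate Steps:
N(V) = 4 (N(V) = 2 + 2 = 4)
z(B, y) = -25 (z(B, y) = -7 - 18 = -25)
q = 0 (q = 0*1 = 0)
(q + m(11))*(z(-8, N(-4)) + 242) = (0 + 20)*(-25 + 242) = 20*217 = 4340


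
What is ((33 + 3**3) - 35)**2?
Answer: 625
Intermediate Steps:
((33 + 3**3) - 35)**2 = ((33 + 27) - 35)**2 = (60 - 35)**2 = 25**2 = 625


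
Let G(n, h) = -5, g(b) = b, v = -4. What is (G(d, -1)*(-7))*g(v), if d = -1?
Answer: -140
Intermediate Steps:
(G(d, -1)*(-7))*g(v) = -5*(-7)*(-4) = 35*(-4) = -140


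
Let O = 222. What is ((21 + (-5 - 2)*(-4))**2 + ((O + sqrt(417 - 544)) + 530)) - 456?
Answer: 2697 + I*sqrt(127) ≈ 2697.0 + 11.269*I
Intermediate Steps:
((21 + (-5 - 2)*(-4))**2 + ((O + sqrt(417 - 544)) + 530)) - 456 = ((21 + (-5 - 2)*(-4))**2 + ((222 + sqrt(417 - 544)) + 530)) - 456 = ((21 - 7*(-4))**2 + ((222 + sqrt(-127)) + 530)) - 456 = ((21 + 28)**2 + ((222 + I*sqrt(127)) + 530)) - 456 = (49**2 + (752 + I*sqrt(127))) - 456 = (2401 + (752 + I*sqrt(127))) - 456 = (3153 + I*sqrt(127)) - 456 = 2697 + I*sqrt(127)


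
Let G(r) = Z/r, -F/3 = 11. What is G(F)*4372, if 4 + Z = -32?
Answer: 52464/11 ≈ 4769.5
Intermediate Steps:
Z = -36 (Z = -4 - 32 = -36)
F = -33 (F = -3*11 = -33)
G(r) = -36/r
G(F)*4372 = -36/(-33)*4372 = -36*(-1/33)*4372 = (12/11)*4372 = 52464/11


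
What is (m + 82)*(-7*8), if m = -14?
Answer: -3808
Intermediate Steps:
(m + 82)*(-7*8) = (-14 + 82)*(-7*8) = 68*(-56) = -3808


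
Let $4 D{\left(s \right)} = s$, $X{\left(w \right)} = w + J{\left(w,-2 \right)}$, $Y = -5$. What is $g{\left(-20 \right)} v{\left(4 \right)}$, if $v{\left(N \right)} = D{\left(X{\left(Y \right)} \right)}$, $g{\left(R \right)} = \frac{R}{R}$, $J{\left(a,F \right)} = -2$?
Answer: $- \frac{7}{4} \approx -1.75$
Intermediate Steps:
$X{\left(w \right)} = -2 + w$ ($X{\left(w \right)} = w - 2 = -2 + w$)
$D{\left(s \right)} = \frac{s}{4}$
$g{\left(R \right)} = 1$
$v{\left(N \right)} = - \frac{7}{4}$ ($v{\left(N \right)} = \frac{-2 - 5}{4} = \frac{1}{4} \left(-7\right) = - \frac{7}{4}$)
$g{\left(-20 \right)} v{\left(4 \right)} = 1 \left(- \frac{7}{4}\right) = - \frac{7}{4}$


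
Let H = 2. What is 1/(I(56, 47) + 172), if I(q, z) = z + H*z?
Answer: 1/313 ≈ 0.0031949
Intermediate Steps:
I(q, z) = 3*z (I(q, z) = z + 2*z = 3*z)
1/(I(56, 47) + 172) = 1/(3*47 + 172) = 1/(141 + 172) = 1/313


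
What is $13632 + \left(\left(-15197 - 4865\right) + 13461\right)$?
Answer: $7031$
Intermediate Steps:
$13632 + \left(\left(-15197 - 4865\right) + 13461\right) = 13632 + \left(-20062 + 13461\right) = 13632 - 6601 = 7031$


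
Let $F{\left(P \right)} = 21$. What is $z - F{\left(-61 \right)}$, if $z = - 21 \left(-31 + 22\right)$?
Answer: $168$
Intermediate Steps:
$z = 189$ ($z = \left(-21\right) \left(-9\right) = 189$)
$z - F{\left(-61 \right)} = 189 - 21 = 168$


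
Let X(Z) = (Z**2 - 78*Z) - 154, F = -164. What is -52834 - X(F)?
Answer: -92368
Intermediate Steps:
X(Z) = -154 + Z**2 - 78*Z
-52834 - X(F) = -52834 - (-154 + (-164)**2 - 78*(-164)) = -52834 - (-154 + 26896 + 12792) = -52834 - 1*39534 = -52834 - 39534 = -92368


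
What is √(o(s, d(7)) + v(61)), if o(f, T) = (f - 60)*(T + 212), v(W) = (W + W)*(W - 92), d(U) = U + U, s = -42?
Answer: I*√26834 ≈ 163.81*I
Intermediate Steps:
d(U) = 2*U
v(W) = 2*W*(-92 + W) (v(W) = (2*W)*(-92 + W) = 2*W*(-92 + W))
o(f, T) = (-60 + f)*(212 + T)
√(o(s, d(7)) + v(61)) = √((-12720 - 120*7 + 212*(-42) + (2*7)*(-42)) + 2*61*(-92 + 61)) = √((-12720 - 60*14 - 8904 + 14*(-42)) + 2*61*(-31)) = √((-12720 - 840 - 8904 - 588) - 3782) = √(-23052 - 3782) = √(-26834) = I*√26834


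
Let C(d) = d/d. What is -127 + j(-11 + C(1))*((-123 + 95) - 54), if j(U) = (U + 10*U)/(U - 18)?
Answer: -3144/7 ≈ -449.14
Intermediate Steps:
C(d) = 1
j(U) = 11*U/(-18 + U) (j(U) = (11*U)/(-18 + U) = 11*U/(-18 + U))
-127 + j(-11 + C(1))*((-123 + 95) - 54) = -127 + (11*(-11 + 1)/(-18 + (-11 + 1)))*((-123 + 95) - 54) = -127 + (11*(-10)/(-18 - 10))*(-28 - 54) = -127 + (11*(-10)/(-28))*(-82) = -127 + (11*(-10)*(-1/28))*(-82) = -127 + (55/14)*(-82) = -127 - 2255/7 = -3144/7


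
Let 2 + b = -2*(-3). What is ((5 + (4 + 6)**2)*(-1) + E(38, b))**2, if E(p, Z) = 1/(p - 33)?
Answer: 274576/25 ≈ 10983.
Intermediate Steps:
b = 4 (b = -2 - 2*(-3) = -2 + 6 = 4)
E(p, Z) = 1/(-33 + p)
((5 + (4 + 6)**2)*(-1) + E(38, b))**2 = ((5 + (4 + 6)**2)*(-1) + 1/(-33 + 38))**2 = ((5 + 10**2)*(-1) + 1/5)**2 = ((5 + 100)*(-1) + 1/5)**2 = (105*(-1) + 1/5)**2 = (-105 + 1/5)**2 = (-524/5)**2 = 274576/25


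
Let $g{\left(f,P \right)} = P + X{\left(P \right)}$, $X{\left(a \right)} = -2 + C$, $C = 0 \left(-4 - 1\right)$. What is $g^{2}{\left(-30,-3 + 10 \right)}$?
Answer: $25$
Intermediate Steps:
$C = 0$ ($C = 0 \left(-5\right) = 0$)
$X{\left(a \right)} = -2$ ($X{\left(a \right)} = -2 + 0 = -2$)
$g{\left(f,P \right)} = -2 + P$ ($g{\left(f,P \right)} = P - 2 = -2 + P$)
$g^{2}{\left(-30,-3 + 10 \right)} = \left(-2 + \left(-3 + 10\right)\right)^{2} = \left(-2 + 7\right)^{2} = 5^{2} = 25$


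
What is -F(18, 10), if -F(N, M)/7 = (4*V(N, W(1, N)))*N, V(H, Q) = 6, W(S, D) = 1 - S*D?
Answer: 3024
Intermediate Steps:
W(S, D) = 1 - D*S
F(N, M) = -168*N (F(N, M) = -7*4*6*N = -168*N)
-F(18, 10) = -(-168)*18 = -1*(-3024) = 3024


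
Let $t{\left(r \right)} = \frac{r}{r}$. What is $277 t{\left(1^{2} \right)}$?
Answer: $277$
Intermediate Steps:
$t{\left(r \right)} = 1$
$277 t{\left(1^{2} \right)} = 277 \cdot 1 = 277$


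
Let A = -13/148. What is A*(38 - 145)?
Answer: 1391/148 ≈ 9.3987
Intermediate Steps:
A = -13/148 (A = -13*1/148 = -13/148 ≈ -0.087838)
A*(38 - 145) = -13*(38 - 145)/148 = -13/148*(-107) = 1391/148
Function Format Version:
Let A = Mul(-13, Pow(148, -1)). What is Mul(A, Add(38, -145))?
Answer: Rational(1391, 148) ≈ 9.3987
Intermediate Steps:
A = Rational(-13, 148) (A = Mul(-13, Rational(1, 148)) = Rational(-13, 148) ≈ -0.087838)
Mul(A, Add(38, -145)) = Mul(Rational(-13, 148), Add(38, -145)) = Mul(Rational(-13, 148), -107) = Rational(1391, 148)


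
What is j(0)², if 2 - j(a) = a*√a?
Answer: 4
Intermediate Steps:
j(a) = 2 - a^(3/2) (j(a) = 2 - a*√a = 2 - a^(3/2))
j(0)² = (2 - 0^(3/2))² = (2 - 1*0)² = (2 + 0)² = 2² = 4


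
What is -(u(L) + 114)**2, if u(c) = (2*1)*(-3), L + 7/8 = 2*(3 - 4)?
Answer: -11664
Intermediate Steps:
L = -23/8 (L = -7/8 + 2*(3 - 4) = -7/8 + 2*(-1) = -7/8 - 2 = -23/8 ≈ -2.8750)
u(c) = -6 (u(c) = 2*(-3) = -6)
-(u(L) + 114)**2 = -(-6 + 114)**2 = -1*108**2 = -1*11664 = -11664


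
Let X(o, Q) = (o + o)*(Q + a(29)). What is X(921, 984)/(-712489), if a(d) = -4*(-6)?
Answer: -1856736/712489 ≈ -2.6060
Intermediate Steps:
a(d) = 24
X(o, Q) = 2*o*(24 + Q) (X(o, Q) = (o + o)*(Q + 24) = (2*o)*(24 + Q) = 2*o*(24 + Q))
X(921, 984)/(-712489) = (2*921*(24 + 984))/(-712489) = (2*921*1008)*(-1/712489) = 1856736*(-1/712489) = -1856736/712489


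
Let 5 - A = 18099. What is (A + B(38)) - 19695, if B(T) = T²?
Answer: -36345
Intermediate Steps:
A = -18094 (A = 5 - 1*18099 = 5 - 18099 = -18094)
(A + B(38)) - 19695 = (-18094 + 38²) - 19695 = (-18094 + 1444) - 19695 = -16650 - 19695 = -36345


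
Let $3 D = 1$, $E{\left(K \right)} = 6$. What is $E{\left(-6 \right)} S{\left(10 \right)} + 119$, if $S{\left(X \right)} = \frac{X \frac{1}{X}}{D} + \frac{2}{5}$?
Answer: $\frac{697}{5} \approx 139.4$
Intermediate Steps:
$D = \frac{1}{3}$ ($D = \frac{1}{3} \cdot 1 = \frac{1}{3} \approx 0.33333$)
$S{\left(X \right)} = \frac{17}{5}$ ($S{\left(X \right)} = \frac{X}{X} \frac{1}{\frac{1}{3}} + \frac{2}{5} = 1 \cdot 3 + 2 \cdot \frac{1}{5} = 3 + \frac{2}{5} = \frac{17}{5}$)
$E{\left(-6 \right)} S{\left(10 \right)} + 119 = 6 \cdot \frac{17}{5} + 119 = \frac{102}{5} + 119 = \frac{697}{5}$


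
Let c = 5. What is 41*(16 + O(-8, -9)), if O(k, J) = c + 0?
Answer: 861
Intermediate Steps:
O(k, J) = 5 (O(k, J) = 5 + 0 = 5)
41*(16 + O(-8, -9)) = 41*(16 + 5) = 41*21 = 861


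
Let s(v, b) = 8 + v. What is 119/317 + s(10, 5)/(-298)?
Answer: 14878/47233 ≈ 0.31499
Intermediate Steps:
119/317 + s(10, 5)/(-298) = 119/317 + (8 + 10)/(-298) = 119*(1/317) + 18*(-1/298) = 119/317 - 9/149 = 14878/47233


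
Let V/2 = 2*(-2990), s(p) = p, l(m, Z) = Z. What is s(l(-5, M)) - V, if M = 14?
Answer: 11974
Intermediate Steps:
V = -11960 (V = 2*(2*(-2990)) = 2*(-5980) = -11960)
s(l(-5, M)) - V = 14 - 1*(-11960) = 14 + 11960 = 11974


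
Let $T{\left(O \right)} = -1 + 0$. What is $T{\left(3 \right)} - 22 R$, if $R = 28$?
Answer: $-617$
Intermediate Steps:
$T{\left(O \right)} = -1$
$T{\left(3 \right)} - 22 R = -1 - 616 = -617$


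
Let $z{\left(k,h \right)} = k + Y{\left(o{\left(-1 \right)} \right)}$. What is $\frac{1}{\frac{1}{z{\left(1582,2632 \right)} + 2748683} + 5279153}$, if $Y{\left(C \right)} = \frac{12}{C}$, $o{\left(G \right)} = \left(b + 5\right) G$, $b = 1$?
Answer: $\frac{2750263}{14519059167240} \approx 1.8942 \cdot 10^{-7}$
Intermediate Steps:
$o{\left(G \right)} = 6 G$ ($o{\left(G \right)} = \left(1 + 5\right) G = 6 G$)
$z{\left(k,h \right)} = -2 + k$ ($z{\left(k,h \right)} = k + \frac{12}{6 \left(-1\right)} = k + \frac{12}{-6} = k + 12 \left(- \frac{1}{6}\right) = k - 2 = -2 + k$)
$\frac{1}{\frac{1}{z{\left(1582,2632 \right)} + 2748683} + 5279153} = \frac{1}{\frac{1}{\left(-2 + 1582\right) + 2748683} + 5279153} = \frac{1}{\frac{1}{1580 + 2748683} + 5279153} = \frac{1}{\frac{1}{2750263} + 5279153} = \frac{1}{\frac{14519059167240}{2750263}} = \frac{2750263}{14519059167240}$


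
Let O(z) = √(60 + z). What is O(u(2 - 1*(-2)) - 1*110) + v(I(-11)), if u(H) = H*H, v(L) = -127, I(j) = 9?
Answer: -127 + I*√34 ≈ -127.0 + 5.831*I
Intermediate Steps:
u(H) = H²
O(u(2 - 1*(-2)) - 1*110) + v(I(-11)) = √(60 + ((2 - 1*(-2))² - 1*110)) - 127 = √(60 + ((2 + 2)² - 110)) - 127 = √(60 + (4² - 110)) - 127 = √(60 + (16 - 110)) - 127 = √(60 - 94) - 127 = √(-34) - 127 = I*√34 - 127 = -127 + I*√34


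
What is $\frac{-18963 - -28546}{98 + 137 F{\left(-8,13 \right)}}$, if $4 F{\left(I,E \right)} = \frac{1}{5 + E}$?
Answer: $\frac{689976}{7193} \approx 95.923$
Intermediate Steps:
$F{\left(I,E \right)} = \frac{1}{4 \left(5 + E\right)}$
$\frac{-18963 - -28546}{98 + 137 F{\left(-8,13 \right)}} = \frac{-18963 - -28546}{98 + 137 \frac{1}{4 \left(5 + 13\right)}} = \frac{-18963 + 28546}{98 + 137 \frac{1}{4 \cdot 18}} = \frac{9583}{98 + 137 \cdot \frac{1}{4} \cdot \frac{1}{18}} = \frac{9583}{98 + 137 \cdot \frac{1}{72}} = \frac{9583}{98 + \frac{137}{72}} = \frac{9583}{\frac{7193}{72}} = 9583 \cdot \frac{72}{7193} = \frac{689976}{7193}$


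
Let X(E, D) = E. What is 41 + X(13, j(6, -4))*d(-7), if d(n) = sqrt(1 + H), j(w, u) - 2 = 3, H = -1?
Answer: 41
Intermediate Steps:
j(w, u) = 5 (j(w, u) = 2 + 3 = 5)
d(n) = 0 (d(n) = sqrt(1 - 1) = sqrt(0) = 0)
41 + X(13, j(6, -4))*d(-7) = 41 + 13*0 = 41 + 0 = 41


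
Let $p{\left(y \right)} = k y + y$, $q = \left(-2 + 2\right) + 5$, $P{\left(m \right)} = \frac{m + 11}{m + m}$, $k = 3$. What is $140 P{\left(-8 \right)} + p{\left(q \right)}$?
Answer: $- \frac{25}{4} \approx -6.25$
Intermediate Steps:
$P{\left(m \right)} = \frac{11 + m}{2 m}$
$q = 5$ ($q = 0 + 5 = 5$)
$p{\left(y \right)} = 4 y$ ($p{\left(y \right)} = 3 y + y = 4 y$)
$140 P{\left(-8 \right)} + p{\left(q \right)} = 140 \frac{11 - 8}{2 \left(-8\right)} + 4 \cdot 5 = 140 \cdot \frac{1}{2} \left(- \frac{1}{8}\right) 3 + 20 = 140 \left(- \frac{3}{16}\right) + 20 = - \frac{105}{4} + 20 = - \frac{25}{4}$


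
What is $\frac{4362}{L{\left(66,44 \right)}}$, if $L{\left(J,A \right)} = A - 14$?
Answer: $\frac{727}{5} \approx 145.4$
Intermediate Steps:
$L{\left(J,A \right)} = -14 + A$ ($L{\left(J,A \right)} = A - 14 = -14 + A$)
$\frac{4362}{L{\left(66,44 \right)}} = \frac{4362}{-14 + 44} = \frac{4362}{30} = 4362 \cdot \frac{1}{30} = \frac{727}{5}$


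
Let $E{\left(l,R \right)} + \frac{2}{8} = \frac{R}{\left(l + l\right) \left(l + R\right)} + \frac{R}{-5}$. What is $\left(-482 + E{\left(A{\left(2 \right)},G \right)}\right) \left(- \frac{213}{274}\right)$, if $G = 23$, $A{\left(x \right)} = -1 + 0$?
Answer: $\frac{11419143}{30140} \approx 378.87$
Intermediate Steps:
$A{\left(x \right)} = -1$
$E{\left(l,R \right)} = - \frac{1}{4} - \frac{R}{5} + \frac{R}{2 l \left(R + l\right)}$ ($E{\left(l,R \right)} = - \frac{1}{4} + \left(\frac{R}{\left(l + l\right) \left(l + R\right)} + \frac{R}{-5}\right) = - \frac{1}{4} + \left(\frac{R}{2 l \left(R + l\right)} + R \left(- \frac{1}{5}\right)\right) = - \frac{1}{4} - \left(\frac{R}{5} - \frac{R}{2 l \left(R + l\right)}\right) = - \frac{1}{4} - \frac{R}{5} + \frac{R}{2 l \left(R + l\right)}$)
$\left(-482 + E{\left(A{\left(2 \right)},G \right)}\right) \left(- \frac{213}{274}\right) = \left(-482 + \frac{\frac{1}{2} \cdot 23 - \frac{\left(-1\right)^{2}}{4} - \frac{23}{4} \left(-1\right) - \frac{23 \left(-1\right)^{2}}{5} - - \frac{23^{2}}{5}}{\left(-1\right) \left(23 - 1\right)}\right) \left(- \frac{213}{274}\right) = \left(-482 - \frac{\frac{23}{2} - \frac{1}{4} + \frac{23}{4} - \frac{23}{5} \cdot 1 - \left(- \frac{1}{5}\right) 529}{22}\right) \left(\left(-213\right) \frac{1}{274}\right) = \left(-482 - \frac{\frac{23}{2} - \frac{1}{4} + \frac{23}{4} - \frac{23}{5} + \frac{529}{5}}{22}\right) \left(- \frac{213}{274}\right) = \left(-482 - \frac{1}{22} \cdot \frac{591}{5}\right) \left(- \frac{213}{274}\right) = \left(-482 - \frac{591}{110}\right) \left(- \frac{213}{274}\right) = \left(- \frac{53611}{110}\right) \left(- \frac{213}{274}\right) = \frac{11419143}{30140}$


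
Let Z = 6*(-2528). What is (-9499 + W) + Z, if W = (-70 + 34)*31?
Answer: -25783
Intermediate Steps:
W = -1116 (W = -36*31 = -1116)
Z = -15168
(-9499 + W) + Z = (-9499 - 1116) - 15168 = -10615 - 15168 = -25783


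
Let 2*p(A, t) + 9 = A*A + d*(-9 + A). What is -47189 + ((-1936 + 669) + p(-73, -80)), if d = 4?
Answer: -45960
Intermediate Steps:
p(A, t) = -45/2 + A**2/2 + 2*A (p(A, t) = -9/2 + (A*A + 4*(-9 + A))/2 = -9/2 + (A**2 + (-36 + 4*A))/2 = -9/2 + (-36 + A**2 + 4*A)/2 = -9/2 + (-18 + A**2/2 + 2*A) = -45/2 + A**2/2 + 2*A)
-47189 + ((-1936 + 669) + p(-73, -80)) = -47189 + ((-1936 + 669) + (-45/2 + (1/2)*(-73)**2 + 2*(-73))) = -47189 + (-1267 + (-45/2 + (1/2)*5329 - 146)) = -47189 + (-1267 + (-45/2 + 5329/2 - 146)) = -47189 + (-1267 + 2496) = -47189 + 1229 = -45960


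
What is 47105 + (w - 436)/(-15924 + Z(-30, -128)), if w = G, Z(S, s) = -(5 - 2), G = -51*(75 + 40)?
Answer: 750247636/15927 ≈ 47105.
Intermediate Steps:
G = -5865 (G = -51*115 = -5865)
Z(S, s) = -3 (Z(S, s) = -1*3 = -3)
w = -5865
47105 + (w - 436)/(-15924 + Z(-30, -128)) = 47105 + (-5865 - 436)/(-15924 - 3) = 47105 - 6301/(-15927) = 47105 - 6301*(-1/15927) = 47105 + 6301/15927 = 750247636/15927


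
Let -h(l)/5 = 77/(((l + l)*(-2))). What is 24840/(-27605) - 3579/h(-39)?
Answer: 3080594124/2125585 ≈ 1449.3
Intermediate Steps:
h(l) = 385/(4*l) (h(l) = -385/((l + l)*(-2)) = -385/((2*l)*(-2)) = -385/((-4*l)) = -385*(-1/(4*l)) = -(-385)/(4*l) = 385/(4*l))
24840/(-27605) - 3579/h(-39) = 24840/(-27605) - 3579/((385/4)/(-39)) = 24840*(-1/27605) - 3579/((385/4)*(-1/39)) = -4968/5521 - 3579/(-385/156) = -4968/5521 - 3579*(-156/385) = -4968/5521 + 558324/385 = 3080594124/2125585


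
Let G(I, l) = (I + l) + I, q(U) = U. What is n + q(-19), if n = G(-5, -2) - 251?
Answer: -282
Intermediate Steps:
G(I, l) = l + 2*I
n = -263 (n = (-2 + 2*(-5)) - 251 = (-2 - 10) - 251 = -12 - 251 = -263)
n + q(-19) = -263 - 19 = -282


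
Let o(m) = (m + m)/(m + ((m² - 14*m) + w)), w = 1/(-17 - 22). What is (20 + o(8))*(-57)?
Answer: -1743972/1561 ≈ -1117.2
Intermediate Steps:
w = -1/39 (w = 1/(-39) = -1/39 ≈ -0.025641)
o(m) = 2*m/(-1/39 + m² - 13*m) (o(m) = (m + m)/(m + ((m² - 14*m) - 1/39)) = (2*m)/(m + (-1/39 + m² - 14*m)) = (2*m)/(-1/39 + m² - 13*m) = 2*m/(-1/39 + m² - 13*m))
(20 + o(8))*(-57) = (20 + 78*8/(-1 - 507*8 + 39*8²))*(-57) = (20 + 78*8/(-1 - 4056 + 39*64))*(-57) = (20 + 78*8/(-1 - 4056 + 2496))*(-57) = (20 + 78*8/(-1561))*(-57) = (20 + 78*8*(-1/1561))*(-57) = (20 - 624/1561)*(-57) = (30596/1561)*(-57) = -1743972/1561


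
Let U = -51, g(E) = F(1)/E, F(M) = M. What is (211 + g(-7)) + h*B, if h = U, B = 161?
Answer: -56001/7 ≈ -8000.1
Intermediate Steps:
g(E) = 1/E
h = -51
(211 + g(-7)) + h*B = (211 + 1/(-7)) - 51*161 = (211 - ⅐) - 8211 = 1476/7 - 8211 = -56001/7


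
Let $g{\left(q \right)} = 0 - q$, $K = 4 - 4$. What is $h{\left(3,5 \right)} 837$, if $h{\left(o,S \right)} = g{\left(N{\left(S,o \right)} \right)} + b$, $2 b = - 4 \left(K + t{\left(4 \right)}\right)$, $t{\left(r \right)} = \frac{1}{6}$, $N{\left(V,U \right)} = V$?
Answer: $-4464$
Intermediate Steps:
$t{\left(r \right)} = \frac{1}{6}$
$K = 0$
$b = - \frac{1}{3}$ ($b = \frac{\left(-4\right) \left(0 + \frac{1}{6}\right)}{2} = \frac{\left(-4\right) \frac{1}{6}}{2} = \frac{1}{2} \left(- \frac{2}{3}\right) = - \frac{1}{3} \approx -0.33333$)
$g{\left(q \right)} = - q$
$h{\left(o,S \right)} = - \frac{1}{3} - S$ ($h{\left(o,S \right)} = - S - \frac{1}{3} = - \frac{1}{3} - S$)
$h{\left(3,5 \right)} 837 = \left(- \frac{1}{3} - 5\right) 837 = \left(- \frac{16}{3}\right) 837 = -4464$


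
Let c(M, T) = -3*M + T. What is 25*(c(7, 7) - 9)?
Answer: -575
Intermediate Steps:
c(M, T) = T - 3*M
25*(c(7, 7) - 9) = 25*((7 - 3*7) - 9) = 25*((7 - 21) - 9) = 25*(-14 - 9) = 25*(-23) = -575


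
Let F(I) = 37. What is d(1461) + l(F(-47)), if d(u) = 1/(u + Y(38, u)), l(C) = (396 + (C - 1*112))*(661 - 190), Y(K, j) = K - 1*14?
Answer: 224518636/1485 ≈ 1.5119e+5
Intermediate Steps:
Y(K, j) = -14 + K (Y(K, j) = K - 14 = -14 + K)
l(C) = 133764 + 471*C (l(C) = (396 + (C - 112))*471 = (396 + (-112 + C))*471 = (284 + C)*471 = 133764 + 471*C)
d(u) = 1/(24 + u) (d(u) = 1/(u + (-14 + 38)) = 1/(u + 24) = 1/(24 + u))
d(1461) + l(F(-47)) = 1/(24 + 1461) + (133764 + 471*37) = 1/1485 + (133764 + 17427) = 1/1485 + 151191 = 224518636/1485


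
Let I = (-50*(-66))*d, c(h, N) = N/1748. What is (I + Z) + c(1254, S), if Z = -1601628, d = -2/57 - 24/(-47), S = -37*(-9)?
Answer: -131454405517/82156 ≈ -1.6001e+6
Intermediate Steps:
S = 333
c(h, N) = N/1748 (c(h, N) = N*(1/1748) = N/1748)
d = 1274/2679 (d = -2*1/57 - 24*(-1/47) = -2/57 + 24/47 = 1274/2679 ≈ 0.47555)
I = 1401400/893 (I = -50*(-66)*(1274/2679) = 3300*(1274/2679) = 1401400/893 ≈ 1569.3)
(I + Z) + c(1254, S) = (1401400/893 - 1601628) + (1/1748)*333 = -1428852404/893 + 333/1748 = -131454405517/82156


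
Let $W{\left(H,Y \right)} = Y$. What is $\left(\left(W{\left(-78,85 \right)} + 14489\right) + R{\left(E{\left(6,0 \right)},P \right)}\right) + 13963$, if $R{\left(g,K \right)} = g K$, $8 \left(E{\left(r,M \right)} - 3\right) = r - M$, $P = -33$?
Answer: $\frac{113653}{4} \approx 28413.0$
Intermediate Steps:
$E{\left(r,M \right)} = 3 - \frac{M}{8} + \frac{r}{8}$ ($E{\left(r,M \right)} = 3 + \frac{r - M}{8} = 3 - \left(- \frac{r}{8} + \frac{M}{8}\right) = 3 - \frac{M}{8} + \frac{r}{8}$)
$R{\left(g,K \right)} = K g$
$\left(\left(W{\left(-78,85 \right)} + 14489\right) + R{\left(E{\left(6,0 \right)},P \right)}\right) + 13963 = \left(\left(85 + 14489\right) - 33 \left(3 - 0 + \frac{1}{8} \cdot 6\right)\right) + 13963 = \left(14574 - 33 \left(3 + 0 + \frac{3}{4}\right)\right) + 13963 = \left(14574 - \frac{495}{4}\right) + 13963 = \frac{57801}{4} + 13963 = \frac{113653}{4}$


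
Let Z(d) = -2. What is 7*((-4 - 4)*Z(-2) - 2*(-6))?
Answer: 196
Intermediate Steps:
7*((-4 - 4)*Z(-2) - 2*(-6)) = 7*((-4 - 4)*(-2) - 2*(-6)) = 7*(-8*(-2) + 12) = 7*(16 + 12) = 7*28 = 196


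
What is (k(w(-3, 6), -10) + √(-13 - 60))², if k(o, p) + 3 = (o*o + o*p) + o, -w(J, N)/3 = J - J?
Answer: (3 - I*√73)² ≈ -64.0 - 51.264*I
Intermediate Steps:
w(J, N) = 0 (w(J, N) = -3*(J - J) = -3*0 = 0)
k(o, p) = -3 + o + o² + o*p (k(o, p) = -3 + ((o*o + o*p) + o) = -3 + ((o² + o*p) + o) = -3 + (o + o² + o*p) = -3 + o + o² + o*p)
(k(w(-3, 6), -10) + √(-13 - 60))² = ((-3 + 0 + 0² + 0*(-10)) + √(-13 - 60))² = ((-3 + 0 + 0 + 0) + √(-73))² = (-3 + I*√73)²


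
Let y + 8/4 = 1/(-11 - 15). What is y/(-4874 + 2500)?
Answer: 53/61724 ≈ 0.00085866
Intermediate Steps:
y = -53/26 (y = -2 + 1/(-11 - 15) = -2 + 1/(-26) = -2 - 1/26 = -53/26 ≈ -2.0385)
y/(-4874 + 2500) = -53/26/(-4874 + 2500) = -53/26/(-2374) = -1/2374*(-53/26) = 53/61724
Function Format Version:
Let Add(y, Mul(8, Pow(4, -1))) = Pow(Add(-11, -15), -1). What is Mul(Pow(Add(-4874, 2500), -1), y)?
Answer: Rational(53, 61724) ≈ 0.00085866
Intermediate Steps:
y = Rational(-53, 26) (y = Add(-2, Pow(Add(-11, -15), -1)) = Add(-2, Pow(-26, -1)) = Add(-2, Rational(-1, 26)) = Rational(-53, 26) ≈ -2.0385)
Mul(Pow(Add(-4874, 2500), -1), y) = Mul(Pow(Add(-4874, 2500), -1), Rational(-53, 26)) = Mul(Pow(-2374, -1), Rational(-53, 26)) = Mul(Rational(-1, 2374), Rational(-53, 26)) = Rational(53, 61724)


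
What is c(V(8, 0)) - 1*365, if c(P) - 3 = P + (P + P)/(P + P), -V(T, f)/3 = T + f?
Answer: -385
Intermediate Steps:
V(T, f) = -3*T - 3*f (V(T, f) = -3*(T + f) = -3*T - 3*f)
c(P) = 4 + P (c(P) = 3 + (P + (P + P)/(P + P)) = 3 + (P + (2*P)/((2*P))) = 3 + (P + (2*P)*(1/(2*P))) = 3 + (P + 1) = 3 + (1 + P) = 4 + P)
c(V(8, 0)) - 1*365 = (4 + (-3*8 - 3*0)) - 1*365 = (4 + (-24 + 0)) - 365 = (4 - 24) - 365 = -20 - 365 = -385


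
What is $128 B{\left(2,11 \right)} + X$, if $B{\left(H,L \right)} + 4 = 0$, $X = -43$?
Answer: $-555$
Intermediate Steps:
$B{\left(H,L \right)} = -4$ ($B{\left(H,L \right)} = -4 + 0 = -4$)
$128 B{\left(2,11 \right)} + X = 128 \left(-4\right) - 43 = -512 - 43 = -555$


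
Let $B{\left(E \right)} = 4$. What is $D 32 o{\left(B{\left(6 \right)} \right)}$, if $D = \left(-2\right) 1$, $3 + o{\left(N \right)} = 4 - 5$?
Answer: $256$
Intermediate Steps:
$o{\left(N \right)} = -4$ ($o{\left(N \right)} = -3 + \left(4 - 5\right) = -3 - 1 = -4$)
$D = -2$
$D 32 o{\left(B{\left(6 \right)} \right)} = \left(-2\right) 32 \left(-4\right) = \left(-64\right) \left(-4\right) = 256$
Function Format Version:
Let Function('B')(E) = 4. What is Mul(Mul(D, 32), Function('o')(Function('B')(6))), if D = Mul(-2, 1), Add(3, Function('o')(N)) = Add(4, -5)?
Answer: 256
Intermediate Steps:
Function('o')(N) = -4 (Function('o')(N) = Add(-3, Add(4, -5)) = Add(-3, -1) = -4)
D = -2
Mul(Mul(D, 32), Function('o')(Function('B')(6))) = Mul(Mul(-2, 32), -4) = Mul(-64, -4) = 256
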